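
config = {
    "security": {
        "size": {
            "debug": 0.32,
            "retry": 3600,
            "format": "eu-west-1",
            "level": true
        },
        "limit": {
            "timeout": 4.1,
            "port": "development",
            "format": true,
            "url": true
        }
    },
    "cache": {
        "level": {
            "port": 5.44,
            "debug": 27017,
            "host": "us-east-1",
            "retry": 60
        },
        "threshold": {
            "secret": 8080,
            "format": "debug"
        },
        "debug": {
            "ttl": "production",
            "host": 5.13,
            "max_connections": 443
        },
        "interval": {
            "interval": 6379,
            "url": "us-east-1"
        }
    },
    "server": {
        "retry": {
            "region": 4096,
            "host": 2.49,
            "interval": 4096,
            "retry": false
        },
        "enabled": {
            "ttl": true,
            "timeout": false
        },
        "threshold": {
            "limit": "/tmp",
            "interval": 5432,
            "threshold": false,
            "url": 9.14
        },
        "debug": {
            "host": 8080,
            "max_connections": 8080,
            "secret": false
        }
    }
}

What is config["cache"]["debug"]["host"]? 5.13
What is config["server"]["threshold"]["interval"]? 5432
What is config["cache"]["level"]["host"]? "us-east-1"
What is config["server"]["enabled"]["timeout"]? False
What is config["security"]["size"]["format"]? "eu-west-1"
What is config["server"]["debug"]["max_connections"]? 8080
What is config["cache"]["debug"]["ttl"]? "production"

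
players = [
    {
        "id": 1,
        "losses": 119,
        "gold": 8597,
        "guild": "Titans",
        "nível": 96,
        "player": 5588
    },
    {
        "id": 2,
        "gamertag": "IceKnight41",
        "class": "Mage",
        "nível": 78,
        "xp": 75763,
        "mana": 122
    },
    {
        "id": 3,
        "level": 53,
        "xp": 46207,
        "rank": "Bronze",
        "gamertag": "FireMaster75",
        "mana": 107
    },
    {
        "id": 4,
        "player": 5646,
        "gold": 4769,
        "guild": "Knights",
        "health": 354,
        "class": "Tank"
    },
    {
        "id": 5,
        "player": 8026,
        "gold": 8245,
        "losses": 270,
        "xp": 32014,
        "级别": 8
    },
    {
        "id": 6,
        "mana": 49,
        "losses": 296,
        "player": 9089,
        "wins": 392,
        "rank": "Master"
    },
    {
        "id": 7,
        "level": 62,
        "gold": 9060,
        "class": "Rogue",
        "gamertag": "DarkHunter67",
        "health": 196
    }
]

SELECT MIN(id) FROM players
1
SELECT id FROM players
[1, 2, 3, 4, 5, 6, 7]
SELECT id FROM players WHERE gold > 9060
[]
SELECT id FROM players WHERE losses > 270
[6]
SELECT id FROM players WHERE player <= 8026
[1, 4, 5]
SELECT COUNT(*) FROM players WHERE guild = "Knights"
1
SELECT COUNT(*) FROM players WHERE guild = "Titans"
1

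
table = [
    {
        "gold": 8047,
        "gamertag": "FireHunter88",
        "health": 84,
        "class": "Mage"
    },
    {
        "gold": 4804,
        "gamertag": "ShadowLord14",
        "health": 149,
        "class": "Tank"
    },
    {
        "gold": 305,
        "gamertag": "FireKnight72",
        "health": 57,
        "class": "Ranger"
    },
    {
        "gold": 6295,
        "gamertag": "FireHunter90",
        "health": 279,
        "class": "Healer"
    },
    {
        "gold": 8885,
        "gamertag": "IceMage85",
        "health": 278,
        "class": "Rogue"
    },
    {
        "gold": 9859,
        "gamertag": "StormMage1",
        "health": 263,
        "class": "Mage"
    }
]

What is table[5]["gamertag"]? "StormMage1"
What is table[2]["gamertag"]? "FireKnight72"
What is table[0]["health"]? 84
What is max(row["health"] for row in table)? 279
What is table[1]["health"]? 149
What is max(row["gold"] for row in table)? 9859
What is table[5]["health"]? 263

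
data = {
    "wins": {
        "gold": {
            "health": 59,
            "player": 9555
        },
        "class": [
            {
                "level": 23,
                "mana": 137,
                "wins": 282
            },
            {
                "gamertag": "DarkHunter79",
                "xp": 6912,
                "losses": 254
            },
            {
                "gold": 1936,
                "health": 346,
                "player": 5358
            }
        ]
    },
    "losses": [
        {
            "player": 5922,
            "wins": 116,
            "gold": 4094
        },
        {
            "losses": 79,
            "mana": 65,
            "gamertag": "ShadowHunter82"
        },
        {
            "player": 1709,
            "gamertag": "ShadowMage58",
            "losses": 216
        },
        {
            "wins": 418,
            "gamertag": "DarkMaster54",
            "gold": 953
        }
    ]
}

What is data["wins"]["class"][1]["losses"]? 254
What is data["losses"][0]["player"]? 5922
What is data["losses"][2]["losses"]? 216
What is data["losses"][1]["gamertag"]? "ShadowHunter82"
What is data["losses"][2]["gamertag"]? "ShadowMage58"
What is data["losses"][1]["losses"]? 79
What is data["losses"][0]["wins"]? 116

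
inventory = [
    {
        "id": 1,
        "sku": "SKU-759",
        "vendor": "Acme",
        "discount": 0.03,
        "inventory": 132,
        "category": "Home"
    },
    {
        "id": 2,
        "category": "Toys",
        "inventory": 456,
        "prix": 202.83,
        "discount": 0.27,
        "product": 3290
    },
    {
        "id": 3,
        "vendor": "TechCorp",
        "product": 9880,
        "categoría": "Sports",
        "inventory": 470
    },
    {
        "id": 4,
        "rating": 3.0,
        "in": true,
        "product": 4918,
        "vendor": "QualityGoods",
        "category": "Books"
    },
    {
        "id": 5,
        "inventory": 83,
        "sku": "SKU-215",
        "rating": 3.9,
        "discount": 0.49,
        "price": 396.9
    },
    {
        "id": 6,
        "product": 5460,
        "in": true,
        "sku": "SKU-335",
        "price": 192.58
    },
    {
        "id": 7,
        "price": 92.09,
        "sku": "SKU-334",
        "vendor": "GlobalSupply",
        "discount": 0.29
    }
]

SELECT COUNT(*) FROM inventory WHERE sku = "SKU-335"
1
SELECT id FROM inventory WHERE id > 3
[4, 5, 6, 7]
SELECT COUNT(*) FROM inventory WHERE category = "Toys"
1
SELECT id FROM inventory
[1, 2, 3, 4, 5, 6, 7]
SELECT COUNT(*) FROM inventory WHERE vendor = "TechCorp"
1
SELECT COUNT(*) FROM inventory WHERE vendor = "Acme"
1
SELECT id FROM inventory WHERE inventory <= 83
[5]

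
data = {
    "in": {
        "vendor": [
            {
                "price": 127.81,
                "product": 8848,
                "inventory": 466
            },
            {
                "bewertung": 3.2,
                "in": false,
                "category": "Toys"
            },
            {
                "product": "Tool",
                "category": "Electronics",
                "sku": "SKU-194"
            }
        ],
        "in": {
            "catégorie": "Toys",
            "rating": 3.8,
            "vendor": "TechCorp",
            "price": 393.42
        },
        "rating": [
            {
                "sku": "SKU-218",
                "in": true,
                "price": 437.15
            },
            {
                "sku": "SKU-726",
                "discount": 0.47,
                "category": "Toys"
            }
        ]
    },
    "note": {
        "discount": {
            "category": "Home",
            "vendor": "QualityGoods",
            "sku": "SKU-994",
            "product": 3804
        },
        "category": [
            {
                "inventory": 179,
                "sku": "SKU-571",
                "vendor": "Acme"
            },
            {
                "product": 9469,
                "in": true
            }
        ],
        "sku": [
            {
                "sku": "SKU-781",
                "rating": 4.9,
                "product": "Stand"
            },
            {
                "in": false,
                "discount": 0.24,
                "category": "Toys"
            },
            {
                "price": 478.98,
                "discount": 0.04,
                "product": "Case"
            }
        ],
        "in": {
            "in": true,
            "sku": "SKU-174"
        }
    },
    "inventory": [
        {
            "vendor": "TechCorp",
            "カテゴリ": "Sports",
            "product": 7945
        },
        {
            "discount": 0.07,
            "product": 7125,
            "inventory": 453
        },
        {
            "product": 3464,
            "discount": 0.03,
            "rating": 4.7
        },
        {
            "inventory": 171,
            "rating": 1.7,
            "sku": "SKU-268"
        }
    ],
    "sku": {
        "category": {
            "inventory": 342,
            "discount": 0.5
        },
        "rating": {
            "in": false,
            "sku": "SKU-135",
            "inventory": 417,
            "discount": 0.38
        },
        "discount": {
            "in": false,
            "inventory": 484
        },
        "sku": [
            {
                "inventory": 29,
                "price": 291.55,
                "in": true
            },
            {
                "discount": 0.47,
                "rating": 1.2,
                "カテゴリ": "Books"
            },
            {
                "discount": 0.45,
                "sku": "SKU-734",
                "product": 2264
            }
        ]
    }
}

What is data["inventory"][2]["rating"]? 4.7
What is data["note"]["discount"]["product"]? 3804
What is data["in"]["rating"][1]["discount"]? 0.47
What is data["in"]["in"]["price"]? 393.42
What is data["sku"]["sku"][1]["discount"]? 0.47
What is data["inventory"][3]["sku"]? "SKU-268"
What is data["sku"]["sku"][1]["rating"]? 1.2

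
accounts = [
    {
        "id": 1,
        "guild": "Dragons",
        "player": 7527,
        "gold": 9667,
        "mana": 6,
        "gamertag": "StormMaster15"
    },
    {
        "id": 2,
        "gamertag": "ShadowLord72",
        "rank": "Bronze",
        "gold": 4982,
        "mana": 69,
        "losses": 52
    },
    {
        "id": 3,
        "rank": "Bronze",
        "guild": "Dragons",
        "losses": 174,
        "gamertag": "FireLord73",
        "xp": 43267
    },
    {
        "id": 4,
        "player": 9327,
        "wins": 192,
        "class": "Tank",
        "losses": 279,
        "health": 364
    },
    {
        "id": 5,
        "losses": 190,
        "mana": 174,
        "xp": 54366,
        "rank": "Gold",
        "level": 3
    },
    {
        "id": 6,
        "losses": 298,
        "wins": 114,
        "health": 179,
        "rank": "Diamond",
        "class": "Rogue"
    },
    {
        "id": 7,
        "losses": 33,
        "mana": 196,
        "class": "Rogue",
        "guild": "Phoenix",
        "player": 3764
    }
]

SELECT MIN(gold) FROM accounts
4982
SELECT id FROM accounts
[1, 2, 3, 4, 5, 6, 7]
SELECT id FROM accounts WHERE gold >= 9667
[1]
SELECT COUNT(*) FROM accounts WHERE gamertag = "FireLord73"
1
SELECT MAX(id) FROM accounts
7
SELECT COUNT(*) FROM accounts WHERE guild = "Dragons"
2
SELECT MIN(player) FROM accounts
3764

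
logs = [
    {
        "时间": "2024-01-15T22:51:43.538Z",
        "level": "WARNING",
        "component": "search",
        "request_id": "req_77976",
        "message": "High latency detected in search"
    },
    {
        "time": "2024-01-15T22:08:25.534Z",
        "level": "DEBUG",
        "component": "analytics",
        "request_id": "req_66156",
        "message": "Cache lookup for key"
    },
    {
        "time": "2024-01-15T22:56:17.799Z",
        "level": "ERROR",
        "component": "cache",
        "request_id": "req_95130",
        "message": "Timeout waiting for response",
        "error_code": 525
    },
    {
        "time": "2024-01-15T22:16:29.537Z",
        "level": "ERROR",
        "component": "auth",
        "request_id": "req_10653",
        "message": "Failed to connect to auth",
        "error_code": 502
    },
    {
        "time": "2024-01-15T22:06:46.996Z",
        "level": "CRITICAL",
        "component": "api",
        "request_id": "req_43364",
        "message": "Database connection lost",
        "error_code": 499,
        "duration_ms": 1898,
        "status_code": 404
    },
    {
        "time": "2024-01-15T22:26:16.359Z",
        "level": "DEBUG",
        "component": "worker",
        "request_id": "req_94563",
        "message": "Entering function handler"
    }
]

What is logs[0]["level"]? "WARNING"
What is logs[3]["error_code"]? 502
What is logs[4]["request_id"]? "req_43364"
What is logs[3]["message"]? "Failed to connect to auth"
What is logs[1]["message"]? "Cache lookup for key"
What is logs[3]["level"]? "ERROR"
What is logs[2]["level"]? "ERROR"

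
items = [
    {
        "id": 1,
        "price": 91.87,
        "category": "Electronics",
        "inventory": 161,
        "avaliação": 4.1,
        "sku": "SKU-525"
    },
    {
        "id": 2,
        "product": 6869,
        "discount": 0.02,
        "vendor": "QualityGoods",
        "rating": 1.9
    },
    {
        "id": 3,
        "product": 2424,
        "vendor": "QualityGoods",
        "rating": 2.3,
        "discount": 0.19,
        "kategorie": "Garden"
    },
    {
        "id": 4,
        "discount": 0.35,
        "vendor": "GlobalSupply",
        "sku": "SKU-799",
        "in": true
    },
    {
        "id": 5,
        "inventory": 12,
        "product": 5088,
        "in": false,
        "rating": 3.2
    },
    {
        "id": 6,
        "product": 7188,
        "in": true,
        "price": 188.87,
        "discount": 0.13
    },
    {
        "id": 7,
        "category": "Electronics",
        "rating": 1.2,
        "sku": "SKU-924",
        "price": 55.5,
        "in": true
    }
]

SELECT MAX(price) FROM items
188.87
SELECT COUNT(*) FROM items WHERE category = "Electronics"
2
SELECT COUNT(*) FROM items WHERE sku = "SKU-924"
1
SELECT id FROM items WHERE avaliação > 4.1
[]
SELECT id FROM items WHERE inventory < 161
[5]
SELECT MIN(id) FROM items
1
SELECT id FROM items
[1, 2, 3, 4, 5, 6, 7]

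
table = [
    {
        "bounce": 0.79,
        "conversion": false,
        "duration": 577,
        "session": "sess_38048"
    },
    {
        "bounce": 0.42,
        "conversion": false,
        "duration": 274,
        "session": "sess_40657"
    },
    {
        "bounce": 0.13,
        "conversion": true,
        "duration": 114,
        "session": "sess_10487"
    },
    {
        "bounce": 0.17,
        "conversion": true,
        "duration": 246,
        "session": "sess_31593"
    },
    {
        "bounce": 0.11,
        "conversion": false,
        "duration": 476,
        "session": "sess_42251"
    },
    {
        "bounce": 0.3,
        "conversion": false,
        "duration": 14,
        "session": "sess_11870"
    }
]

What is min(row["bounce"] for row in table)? 0.11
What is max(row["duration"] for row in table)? 577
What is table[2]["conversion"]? True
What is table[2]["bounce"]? 0.13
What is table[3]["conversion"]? True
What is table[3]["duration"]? 246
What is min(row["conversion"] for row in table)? False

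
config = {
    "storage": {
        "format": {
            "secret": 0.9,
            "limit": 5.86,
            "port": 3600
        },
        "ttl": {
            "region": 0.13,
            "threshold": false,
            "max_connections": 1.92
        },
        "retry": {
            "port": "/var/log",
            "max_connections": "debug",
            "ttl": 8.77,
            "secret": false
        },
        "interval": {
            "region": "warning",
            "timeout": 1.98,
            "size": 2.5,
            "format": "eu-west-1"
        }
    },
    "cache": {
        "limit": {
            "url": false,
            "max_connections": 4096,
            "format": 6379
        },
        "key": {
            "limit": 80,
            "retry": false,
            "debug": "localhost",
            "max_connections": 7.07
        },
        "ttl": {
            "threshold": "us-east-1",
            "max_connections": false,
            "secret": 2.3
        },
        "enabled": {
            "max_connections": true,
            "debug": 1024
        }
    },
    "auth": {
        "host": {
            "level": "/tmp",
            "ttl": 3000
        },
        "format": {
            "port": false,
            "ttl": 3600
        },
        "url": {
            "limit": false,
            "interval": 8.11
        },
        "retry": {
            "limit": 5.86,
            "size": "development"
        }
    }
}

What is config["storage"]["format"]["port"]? 3600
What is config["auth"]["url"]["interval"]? 8.11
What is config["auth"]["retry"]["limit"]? 5.86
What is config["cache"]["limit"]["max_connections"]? 4096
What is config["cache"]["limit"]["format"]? 6379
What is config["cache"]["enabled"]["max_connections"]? True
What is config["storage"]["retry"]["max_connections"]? "debug"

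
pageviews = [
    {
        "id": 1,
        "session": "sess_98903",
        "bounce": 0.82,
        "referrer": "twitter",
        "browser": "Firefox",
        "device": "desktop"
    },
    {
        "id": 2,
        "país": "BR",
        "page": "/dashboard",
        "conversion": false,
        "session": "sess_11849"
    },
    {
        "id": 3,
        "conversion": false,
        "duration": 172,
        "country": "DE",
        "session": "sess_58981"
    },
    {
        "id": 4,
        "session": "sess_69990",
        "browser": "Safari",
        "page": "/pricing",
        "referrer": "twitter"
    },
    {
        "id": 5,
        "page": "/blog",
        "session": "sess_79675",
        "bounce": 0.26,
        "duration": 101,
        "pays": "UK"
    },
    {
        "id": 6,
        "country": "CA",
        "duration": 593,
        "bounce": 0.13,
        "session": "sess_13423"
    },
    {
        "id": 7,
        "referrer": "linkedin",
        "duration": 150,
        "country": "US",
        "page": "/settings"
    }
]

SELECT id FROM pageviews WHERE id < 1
[]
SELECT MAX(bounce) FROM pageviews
0.82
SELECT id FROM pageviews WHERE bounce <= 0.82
[1, 5, 6]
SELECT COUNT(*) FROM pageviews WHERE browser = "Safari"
1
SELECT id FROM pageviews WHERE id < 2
[1]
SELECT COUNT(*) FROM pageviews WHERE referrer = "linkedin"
1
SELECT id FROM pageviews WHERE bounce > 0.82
[]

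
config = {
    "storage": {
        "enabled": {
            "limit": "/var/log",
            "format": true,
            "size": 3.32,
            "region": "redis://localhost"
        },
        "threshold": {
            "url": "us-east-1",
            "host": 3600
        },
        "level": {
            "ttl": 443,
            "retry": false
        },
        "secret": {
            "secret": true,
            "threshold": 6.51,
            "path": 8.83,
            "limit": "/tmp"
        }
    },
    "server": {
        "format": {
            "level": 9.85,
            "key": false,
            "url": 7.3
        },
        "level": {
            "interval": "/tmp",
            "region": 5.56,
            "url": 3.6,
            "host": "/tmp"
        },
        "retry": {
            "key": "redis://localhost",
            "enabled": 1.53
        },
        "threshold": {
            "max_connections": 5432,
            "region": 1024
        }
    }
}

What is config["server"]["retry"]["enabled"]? 1.53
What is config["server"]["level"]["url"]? 3.6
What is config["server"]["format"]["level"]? 9.85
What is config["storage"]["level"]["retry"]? False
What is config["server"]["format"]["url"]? 7.3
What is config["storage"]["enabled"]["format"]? True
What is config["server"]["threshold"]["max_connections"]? 5432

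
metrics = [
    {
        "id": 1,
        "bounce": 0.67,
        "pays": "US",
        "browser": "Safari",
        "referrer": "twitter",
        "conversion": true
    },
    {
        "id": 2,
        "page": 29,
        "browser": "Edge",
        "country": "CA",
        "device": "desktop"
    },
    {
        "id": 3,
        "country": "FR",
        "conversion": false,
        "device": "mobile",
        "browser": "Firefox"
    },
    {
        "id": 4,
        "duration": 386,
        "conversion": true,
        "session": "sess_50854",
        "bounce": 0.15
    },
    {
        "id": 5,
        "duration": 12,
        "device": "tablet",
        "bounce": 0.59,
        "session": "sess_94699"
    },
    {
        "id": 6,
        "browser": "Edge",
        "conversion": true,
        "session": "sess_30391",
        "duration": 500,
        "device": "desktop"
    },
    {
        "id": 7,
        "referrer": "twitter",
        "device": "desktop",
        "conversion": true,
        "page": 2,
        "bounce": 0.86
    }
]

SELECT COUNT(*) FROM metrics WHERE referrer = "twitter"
2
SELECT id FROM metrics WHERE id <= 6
[1, 2, 3, 4, 5, 6]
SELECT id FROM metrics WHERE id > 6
[7]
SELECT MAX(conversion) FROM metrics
True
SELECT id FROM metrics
[1, 2, 3, 4, 5, 6, 7]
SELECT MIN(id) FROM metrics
1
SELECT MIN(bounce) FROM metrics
0.15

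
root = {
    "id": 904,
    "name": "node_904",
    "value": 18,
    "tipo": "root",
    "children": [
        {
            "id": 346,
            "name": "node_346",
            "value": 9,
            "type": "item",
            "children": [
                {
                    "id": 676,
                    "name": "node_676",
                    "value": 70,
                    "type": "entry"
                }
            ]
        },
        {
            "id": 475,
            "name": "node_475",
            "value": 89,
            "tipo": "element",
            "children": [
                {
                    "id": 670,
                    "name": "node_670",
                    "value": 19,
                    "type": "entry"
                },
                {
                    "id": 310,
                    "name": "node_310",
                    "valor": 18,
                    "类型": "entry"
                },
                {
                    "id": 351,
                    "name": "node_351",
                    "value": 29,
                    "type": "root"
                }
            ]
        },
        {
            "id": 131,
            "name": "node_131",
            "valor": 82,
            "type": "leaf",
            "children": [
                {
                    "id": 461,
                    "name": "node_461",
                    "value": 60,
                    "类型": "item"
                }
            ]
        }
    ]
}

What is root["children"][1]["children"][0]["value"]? 19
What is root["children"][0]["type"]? "item"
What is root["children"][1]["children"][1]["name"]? "node_310"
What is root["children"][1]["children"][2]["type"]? "root"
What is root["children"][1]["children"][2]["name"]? "node_351"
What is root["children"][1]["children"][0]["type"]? "entry"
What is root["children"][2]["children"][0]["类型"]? "item"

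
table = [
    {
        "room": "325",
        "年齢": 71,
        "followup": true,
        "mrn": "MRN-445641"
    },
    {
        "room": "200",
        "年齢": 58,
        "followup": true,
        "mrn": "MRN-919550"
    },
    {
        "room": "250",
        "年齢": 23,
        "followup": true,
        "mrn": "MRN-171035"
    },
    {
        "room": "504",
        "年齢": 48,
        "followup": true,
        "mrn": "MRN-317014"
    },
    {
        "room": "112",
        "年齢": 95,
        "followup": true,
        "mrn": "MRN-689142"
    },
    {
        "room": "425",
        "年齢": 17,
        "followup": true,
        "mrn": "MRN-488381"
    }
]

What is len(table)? 6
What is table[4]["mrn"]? "MRN-689142"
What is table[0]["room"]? "325"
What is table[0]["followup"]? True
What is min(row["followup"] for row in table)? True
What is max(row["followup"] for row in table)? True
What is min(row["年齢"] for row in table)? 17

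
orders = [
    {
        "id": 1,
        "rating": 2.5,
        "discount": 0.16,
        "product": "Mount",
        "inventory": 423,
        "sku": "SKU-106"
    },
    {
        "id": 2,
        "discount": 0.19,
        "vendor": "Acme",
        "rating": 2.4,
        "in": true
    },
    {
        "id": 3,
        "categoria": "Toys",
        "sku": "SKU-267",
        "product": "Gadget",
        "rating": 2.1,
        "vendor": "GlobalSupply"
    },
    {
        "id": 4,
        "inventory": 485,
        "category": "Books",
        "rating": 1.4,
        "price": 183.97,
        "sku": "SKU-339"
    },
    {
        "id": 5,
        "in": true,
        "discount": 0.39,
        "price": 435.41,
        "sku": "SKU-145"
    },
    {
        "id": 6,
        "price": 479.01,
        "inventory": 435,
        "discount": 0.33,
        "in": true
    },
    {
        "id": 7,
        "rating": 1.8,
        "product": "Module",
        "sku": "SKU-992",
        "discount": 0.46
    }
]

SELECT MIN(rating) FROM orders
1.4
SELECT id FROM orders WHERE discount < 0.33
[1, 2]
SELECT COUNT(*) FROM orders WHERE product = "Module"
1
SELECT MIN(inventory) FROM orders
423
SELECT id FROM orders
[1, 2, 3, 4, 5, 6, 7]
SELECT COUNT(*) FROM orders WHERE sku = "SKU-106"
1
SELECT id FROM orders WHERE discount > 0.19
[5, 6, 7]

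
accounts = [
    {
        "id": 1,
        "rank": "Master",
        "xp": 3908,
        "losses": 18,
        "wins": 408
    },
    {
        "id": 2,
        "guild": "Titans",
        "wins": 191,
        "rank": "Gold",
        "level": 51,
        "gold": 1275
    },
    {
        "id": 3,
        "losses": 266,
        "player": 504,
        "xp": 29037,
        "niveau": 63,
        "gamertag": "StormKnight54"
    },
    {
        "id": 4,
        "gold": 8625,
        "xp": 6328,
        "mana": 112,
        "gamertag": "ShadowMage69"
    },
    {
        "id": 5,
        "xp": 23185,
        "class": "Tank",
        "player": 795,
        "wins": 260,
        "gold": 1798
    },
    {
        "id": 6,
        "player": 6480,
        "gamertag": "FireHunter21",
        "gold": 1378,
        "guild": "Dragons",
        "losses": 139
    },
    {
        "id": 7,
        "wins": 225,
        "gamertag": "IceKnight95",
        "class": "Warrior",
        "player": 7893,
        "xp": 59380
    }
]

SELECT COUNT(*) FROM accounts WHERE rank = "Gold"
1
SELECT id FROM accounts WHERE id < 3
[1, 2]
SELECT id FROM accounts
[1, 2, 3, 4, 5, 6, 7]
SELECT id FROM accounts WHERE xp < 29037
[1, 4, 5]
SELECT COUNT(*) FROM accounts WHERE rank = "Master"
1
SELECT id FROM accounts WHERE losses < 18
[]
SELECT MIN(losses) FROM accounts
18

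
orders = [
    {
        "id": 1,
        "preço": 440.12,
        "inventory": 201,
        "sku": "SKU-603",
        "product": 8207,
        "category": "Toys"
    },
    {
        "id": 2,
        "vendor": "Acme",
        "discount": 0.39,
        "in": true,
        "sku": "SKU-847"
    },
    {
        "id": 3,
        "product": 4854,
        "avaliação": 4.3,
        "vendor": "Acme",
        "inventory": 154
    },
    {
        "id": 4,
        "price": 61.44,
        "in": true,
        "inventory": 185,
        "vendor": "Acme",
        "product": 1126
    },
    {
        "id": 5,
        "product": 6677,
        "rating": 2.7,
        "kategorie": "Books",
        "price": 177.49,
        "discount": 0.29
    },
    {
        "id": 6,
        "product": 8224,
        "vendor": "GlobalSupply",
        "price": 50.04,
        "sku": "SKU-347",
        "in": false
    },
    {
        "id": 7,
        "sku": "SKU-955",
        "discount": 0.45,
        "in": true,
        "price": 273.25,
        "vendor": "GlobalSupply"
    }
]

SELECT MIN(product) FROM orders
1126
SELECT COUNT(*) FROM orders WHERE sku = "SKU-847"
1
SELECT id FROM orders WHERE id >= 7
[7]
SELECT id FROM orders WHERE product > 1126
[1, 3, 5, 6]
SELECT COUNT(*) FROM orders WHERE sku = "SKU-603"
1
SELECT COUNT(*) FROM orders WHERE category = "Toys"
1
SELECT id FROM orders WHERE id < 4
[1, 2, 3]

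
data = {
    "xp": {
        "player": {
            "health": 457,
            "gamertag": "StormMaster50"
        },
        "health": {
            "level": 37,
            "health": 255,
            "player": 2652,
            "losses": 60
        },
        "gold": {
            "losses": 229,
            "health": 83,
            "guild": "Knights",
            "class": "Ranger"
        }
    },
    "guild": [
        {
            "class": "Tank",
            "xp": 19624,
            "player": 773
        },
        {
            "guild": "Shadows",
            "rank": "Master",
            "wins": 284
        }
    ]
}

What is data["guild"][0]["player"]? 773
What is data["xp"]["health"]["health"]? 255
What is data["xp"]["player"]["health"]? 457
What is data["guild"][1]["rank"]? "Master"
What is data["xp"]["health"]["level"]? 37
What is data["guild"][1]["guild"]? "Shadows"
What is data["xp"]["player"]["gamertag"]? "StormMaster50"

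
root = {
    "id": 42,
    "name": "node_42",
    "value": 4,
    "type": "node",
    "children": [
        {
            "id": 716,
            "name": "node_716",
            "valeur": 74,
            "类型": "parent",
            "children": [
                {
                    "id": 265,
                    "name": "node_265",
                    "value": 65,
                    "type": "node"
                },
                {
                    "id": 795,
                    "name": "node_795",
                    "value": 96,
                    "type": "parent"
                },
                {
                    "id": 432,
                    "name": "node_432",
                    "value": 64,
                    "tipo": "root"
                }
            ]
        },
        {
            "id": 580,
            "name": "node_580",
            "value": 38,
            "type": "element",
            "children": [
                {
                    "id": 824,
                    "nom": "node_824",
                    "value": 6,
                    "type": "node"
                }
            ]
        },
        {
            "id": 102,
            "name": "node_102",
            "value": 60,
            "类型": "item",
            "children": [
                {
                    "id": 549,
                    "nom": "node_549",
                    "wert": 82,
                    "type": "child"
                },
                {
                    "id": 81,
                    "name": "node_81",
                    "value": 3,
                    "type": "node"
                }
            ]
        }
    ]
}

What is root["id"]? 42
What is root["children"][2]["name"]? "node_102"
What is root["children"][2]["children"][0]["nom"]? "node_549"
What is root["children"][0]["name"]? "node_716"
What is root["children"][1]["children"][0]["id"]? 824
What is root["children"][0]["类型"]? "parent"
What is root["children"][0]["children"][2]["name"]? "node_432"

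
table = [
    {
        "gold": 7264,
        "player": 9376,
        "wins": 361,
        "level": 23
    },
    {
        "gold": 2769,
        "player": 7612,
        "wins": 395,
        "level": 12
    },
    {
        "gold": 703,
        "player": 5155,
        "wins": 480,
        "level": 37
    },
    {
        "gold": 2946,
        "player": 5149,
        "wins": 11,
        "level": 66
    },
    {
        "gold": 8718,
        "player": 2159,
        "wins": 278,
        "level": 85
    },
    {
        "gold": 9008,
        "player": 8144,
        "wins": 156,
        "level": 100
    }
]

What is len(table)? 6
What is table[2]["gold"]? 703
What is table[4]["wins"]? 278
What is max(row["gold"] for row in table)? 9008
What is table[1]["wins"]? 395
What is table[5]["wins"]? 156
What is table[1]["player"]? 7612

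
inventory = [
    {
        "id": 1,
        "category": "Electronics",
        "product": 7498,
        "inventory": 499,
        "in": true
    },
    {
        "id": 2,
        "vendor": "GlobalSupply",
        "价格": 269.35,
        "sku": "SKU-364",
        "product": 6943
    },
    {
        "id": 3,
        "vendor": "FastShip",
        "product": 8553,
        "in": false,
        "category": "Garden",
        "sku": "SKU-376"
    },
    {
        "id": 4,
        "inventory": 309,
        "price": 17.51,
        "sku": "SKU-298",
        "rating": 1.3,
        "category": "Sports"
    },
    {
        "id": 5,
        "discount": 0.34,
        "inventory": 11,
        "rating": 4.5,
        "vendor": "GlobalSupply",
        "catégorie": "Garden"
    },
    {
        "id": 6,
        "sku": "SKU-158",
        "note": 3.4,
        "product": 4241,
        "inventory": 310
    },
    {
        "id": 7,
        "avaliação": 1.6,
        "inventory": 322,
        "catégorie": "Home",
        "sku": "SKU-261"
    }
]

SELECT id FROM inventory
[1, 2, 3, 4, 5, 6, 7]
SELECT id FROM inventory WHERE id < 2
[1]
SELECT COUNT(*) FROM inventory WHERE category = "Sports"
1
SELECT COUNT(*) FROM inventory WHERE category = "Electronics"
1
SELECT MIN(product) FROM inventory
4241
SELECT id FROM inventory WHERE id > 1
[2, 3, 4, 5, 6, 7]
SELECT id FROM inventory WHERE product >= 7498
[1, 3]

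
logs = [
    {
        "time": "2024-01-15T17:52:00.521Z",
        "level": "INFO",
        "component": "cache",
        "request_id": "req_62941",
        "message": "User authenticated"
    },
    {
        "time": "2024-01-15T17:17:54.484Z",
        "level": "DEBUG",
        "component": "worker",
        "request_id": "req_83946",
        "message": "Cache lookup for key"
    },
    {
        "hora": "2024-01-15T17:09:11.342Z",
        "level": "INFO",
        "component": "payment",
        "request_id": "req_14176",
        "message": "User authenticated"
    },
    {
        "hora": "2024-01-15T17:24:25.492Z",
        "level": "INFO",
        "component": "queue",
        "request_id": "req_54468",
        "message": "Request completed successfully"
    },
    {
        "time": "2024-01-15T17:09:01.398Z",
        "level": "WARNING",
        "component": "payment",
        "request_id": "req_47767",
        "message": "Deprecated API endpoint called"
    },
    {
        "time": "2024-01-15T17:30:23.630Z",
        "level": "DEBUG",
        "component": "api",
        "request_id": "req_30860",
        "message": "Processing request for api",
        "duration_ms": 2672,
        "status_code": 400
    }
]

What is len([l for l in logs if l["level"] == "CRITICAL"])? 0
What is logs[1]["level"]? "DEBUG"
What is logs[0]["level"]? "INFO"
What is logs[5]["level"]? "DEBUG"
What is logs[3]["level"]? "INFO"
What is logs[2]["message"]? "User authenticated"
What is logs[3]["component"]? "queue"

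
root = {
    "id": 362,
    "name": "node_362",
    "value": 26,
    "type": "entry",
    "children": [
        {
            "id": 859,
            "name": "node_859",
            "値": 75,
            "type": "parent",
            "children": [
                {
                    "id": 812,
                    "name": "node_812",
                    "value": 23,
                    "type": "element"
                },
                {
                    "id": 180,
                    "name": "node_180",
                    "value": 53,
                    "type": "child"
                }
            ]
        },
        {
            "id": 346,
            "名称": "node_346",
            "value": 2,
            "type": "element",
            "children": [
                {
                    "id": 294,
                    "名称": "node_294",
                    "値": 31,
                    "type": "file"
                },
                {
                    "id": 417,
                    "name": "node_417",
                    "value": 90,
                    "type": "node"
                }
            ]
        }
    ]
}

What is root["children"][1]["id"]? 346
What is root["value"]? 26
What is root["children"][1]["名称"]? "node_346"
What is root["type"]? "entry"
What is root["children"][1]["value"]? 2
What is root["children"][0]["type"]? "parent"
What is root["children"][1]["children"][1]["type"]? "node"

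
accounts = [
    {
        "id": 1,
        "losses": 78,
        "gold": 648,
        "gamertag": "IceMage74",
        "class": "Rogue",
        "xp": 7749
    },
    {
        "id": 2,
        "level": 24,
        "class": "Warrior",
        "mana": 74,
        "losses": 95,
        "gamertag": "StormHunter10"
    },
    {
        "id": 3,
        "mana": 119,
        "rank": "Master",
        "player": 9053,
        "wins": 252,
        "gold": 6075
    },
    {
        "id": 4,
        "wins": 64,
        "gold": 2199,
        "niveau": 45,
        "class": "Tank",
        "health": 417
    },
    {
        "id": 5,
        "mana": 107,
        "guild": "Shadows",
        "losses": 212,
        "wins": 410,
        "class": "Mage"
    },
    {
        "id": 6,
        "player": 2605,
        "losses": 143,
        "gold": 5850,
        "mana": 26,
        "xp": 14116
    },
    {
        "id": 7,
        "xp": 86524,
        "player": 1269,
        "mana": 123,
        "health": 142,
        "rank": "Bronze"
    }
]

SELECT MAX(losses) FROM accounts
212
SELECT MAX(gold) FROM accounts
6075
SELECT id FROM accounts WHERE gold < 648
[]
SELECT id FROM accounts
[1, 2, 3, 4, 5, 6, 7]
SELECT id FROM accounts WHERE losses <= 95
[1, 2]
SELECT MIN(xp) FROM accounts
7749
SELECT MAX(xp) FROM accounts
86524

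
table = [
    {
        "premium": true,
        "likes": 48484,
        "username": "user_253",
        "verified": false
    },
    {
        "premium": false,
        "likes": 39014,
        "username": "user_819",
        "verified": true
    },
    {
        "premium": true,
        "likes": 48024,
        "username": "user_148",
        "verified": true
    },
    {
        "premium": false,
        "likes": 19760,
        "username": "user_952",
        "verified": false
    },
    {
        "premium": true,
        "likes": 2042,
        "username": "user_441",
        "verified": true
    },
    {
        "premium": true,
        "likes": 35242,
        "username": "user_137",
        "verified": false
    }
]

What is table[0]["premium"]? True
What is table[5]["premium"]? True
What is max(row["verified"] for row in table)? True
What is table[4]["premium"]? True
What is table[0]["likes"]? 48484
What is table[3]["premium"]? False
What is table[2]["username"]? "user_148"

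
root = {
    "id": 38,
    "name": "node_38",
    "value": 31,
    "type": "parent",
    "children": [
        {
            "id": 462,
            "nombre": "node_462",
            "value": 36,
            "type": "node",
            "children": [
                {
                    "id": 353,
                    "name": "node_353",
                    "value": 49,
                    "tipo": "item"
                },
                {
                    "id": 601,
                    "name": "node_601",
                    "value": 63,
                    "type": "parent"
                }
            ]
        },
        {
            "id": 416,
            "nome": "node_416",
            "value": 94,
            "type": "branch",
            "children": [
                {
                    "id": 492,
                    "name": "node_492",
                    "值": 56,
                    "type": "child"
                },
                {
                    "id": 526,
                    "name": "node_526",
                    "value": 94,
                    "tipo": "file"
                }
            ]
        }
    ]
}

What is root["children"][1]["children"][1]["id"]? 526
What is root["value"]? 31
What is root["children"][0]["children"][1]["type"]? "parent"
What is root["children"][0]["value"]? 36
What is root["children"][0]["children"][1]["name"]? "node_601"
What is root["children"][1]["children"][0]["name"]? "node_492"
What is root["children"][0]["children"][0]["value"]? 49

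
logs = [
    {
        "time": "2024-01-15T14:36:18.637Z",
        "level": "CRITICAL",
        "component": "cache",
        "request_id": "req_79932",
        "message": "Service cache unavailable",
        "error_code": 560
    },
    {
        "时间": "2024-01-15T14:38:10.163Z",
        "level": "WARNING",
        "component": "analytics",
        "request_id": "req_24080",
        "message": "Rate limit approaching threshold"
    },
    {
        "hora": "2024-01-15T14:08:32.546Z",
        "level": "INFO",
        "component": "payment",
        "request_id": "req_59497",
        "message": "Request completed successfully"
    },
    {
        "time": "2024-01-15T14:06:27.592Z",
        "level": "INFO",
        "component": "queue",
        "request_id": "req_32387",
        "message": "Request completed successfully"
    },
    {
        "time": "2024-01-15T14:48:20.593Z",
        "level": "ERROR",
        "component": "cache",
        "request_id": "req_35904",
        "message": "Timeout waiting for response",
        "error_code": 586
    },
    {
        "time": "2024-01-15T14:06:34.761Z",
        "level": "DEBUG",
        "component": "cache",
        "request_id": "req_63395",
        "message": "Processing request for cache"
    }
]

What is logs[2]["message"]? "Request completed successfully"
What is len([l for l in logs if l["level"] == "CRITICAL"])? 1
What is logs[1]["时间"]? "2024-01-15T14:38:10.163Z"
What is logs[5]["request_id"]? "req_63395"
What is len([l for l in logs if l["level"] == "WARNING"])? 1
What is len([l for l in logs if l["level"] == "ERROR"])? 1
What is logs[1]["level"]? "WARNING"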